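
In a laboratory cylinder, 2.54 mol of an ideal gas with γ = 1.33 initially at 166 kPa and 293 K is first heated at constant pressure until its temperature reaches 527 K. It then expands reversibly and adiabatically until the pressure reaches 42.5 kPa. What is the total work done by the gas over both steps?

V₁ = nRT₁/P₁ = 2.54×8.314×293/166 = 37.3 L.
Step 1 — Isobaric: P stays 166 kPa; V/T = const ⇒ T₂ = 527 K, V₂ = 67.0 L.
W = PΔV = 166×(67.0−37.3) kPa·L = 4940 J.
ΔU = nCvΔT = 2.54×25.2×(527−293) = 15000 J.
Q = ΔU + W = nCpΔT = 19900 J.
State after step 1: P = 166 kPa, V = 67.0 L, T = 527 K.
Step 2 — Adiabatic: T₂/T₁ = (P₂/P₁)^((γ−1)/γ) ⇒ T₂ = 527×(0.256)^0.248 = 376 K; V₂ = 187 L.
ΔU = nCvΔT = 2.54×25.2×(376−527) = -9670 J.
Q = 0 for an adiabatic process, so W = −ΔU = 9670 J.
Net over both steps: W = 14600 J, Q = 19900 J, ΔU = 5300 J.

14600 J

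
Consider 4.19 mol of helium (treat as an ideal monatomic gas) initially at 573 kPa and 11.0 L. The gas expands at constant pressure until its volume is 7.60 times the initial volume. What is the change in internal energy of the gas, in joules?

T₁ = P₁V₁/(nR) = 573×11.0/(4.19×8.314) = 181 K.
Isobaric: P stays 573 kPa; V/T = const ⇒ T₂ = 1380 K, V₂ = 83.6 L.
For an ideal gas ΔU = nCvΔT with Cv = (3/2)R = 12.5 J/(mol·K).
ΔU = 4.19×12.5×(1380−181) = 62400 J.

62400 J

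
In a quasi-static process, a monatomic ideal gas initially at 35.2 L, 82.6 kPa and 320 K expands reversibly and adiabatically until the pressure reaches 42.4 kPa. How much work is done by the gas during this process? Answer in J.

n = P₁V₁/(RT₁) = 82.6×35.2/(8.314×320) = 1.09 mol.
Adiabatic: T₂/T₁ = (P₂/P₁)^((γ−1)/γ) ⇒ T₂ = 320×(0.513)^0.400 = 245 K; V₂ = 52.5 L.
ΔU = nCvΔT = 1.09×12.5×(245−320) = -1020 J.
Q = 0 for an adiabatic process, so W = −ΔU = 1020 J.

1020 J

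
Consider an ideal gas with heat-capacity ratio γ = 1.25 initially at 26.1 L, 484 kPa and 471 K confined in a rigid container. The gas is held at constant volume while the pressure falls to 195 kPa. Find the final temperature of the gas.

Isochoric: V stays 26.1 L; P/T = const ⇒ T₂ = 190 K, P₂ = 195 kPa.

190 K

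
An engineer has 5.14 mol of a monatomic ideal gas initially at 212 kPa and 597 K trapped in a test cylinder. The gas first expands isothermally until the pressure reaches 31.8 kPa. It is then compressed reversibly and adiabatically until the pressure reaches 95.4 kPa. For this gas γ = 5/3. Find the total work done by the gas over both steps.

V₁ = nRT₁/P₁ = 5.14×8.314×597/212 = 120 L.
Step 1 — Isothermal: T stays 597 K; PV = const ⇒ V₂ = 802 L, P₂ = 31.8 kPa.
ΔU = 0 (ideal gas, T constant).
W = nRT ln(V₂/V₁) = 5.14×8.314×597×ln(6.67) = 48400 J.
Q = ΔU + W = 48400 J.
State after step 1: P = 31.8 kPa, V = 802 L, T = 597 K.
Step 2 — Adiabatic: T₂/T₁ = (P₂/P₁)^((γ−1)/γ) ⇒ T₂ = 597×(3.00)^0.400 = 926 K; V₂ = 415 L.
ΔU = nCvΔT = 5.14×12.5×(926−597) = 21100 J.
Q = 0 for an adiabatic process, so W = −ΔU = -21100 J.
Net over both steps: W = 27300 J, Q = 48400 J, ΔU = 21100 J.

27300 J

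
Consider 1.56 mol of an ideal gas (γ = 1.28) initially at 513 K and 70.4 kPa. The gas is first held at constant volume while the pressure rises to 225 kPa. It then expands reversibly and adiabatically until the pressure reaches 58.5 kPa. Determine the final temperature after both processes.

1220 K

V₁ = nRT₁/P₁ = 1.56×8.314×513/70.4 = 94.5 L.
Step 1 — Isochoric: V stays 94.5 L; P/T = const ⇒ T₂ = 1640 K, P₂ = 225 kPa.
W = 0 (no volume change).
ΔU = nCvΔT = 1.56×29.7×(1640−513) = 52200 J.
Q = ΔU = 52200 J.
State after step 1: P = 225 kPa, V = 94.5 L, T = 1640 K.
Step 2 — Adiabatic: T₂/T₁ = (P₂/P₁)^((γ−1)/γ) ⇒ T₂ = 1640×(0.260)^0.219 = 1220 K; V₂ = 271 L.
ΔU = nCvΔT = 1.56×29.7×(1220−1640) = -19400 J.
Q = 0 for an adiabatic process, so W = −ΔU = 19400 J.
Net over both steps: W = 19400 J, Q = 52200 J, ΔU = 32800 J.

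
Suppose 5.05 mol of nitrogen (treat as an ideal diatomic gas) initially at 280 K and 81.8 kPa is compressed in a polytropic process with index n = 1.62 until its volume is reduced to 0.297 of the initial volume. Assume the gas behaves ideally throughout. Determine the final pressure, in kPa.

V₁ = nRT₁/P₁ = 5.05×8.314×280/81.8 = 144 L.
Polytropic n=1.62: T₂ = T₁(V₁/V₂)^(n−1) = 280×(3.37)^0.62 = 594 K; P₂ = P₁(V₁/V₂)^n = 585 kPa.

585 kPa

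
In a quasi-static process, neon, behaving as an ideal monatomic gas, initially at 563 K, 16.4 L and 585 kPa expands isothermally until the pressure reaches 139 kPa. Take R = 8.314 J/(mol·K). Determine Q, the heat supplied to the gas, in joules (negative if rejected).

13800 J

n = P₁V₁/(RT₁) = 585×16.4/(8.314×563) = 2.05 mol.
Isothermal: T stays 563 K; PV = const ⇒ V₂ = 69.0 L, P₂ = 139 kPa.
ΔU = 0 (ideal gas, T constant).
W = nRT ln(V₂/V₁) = 2.05×8.314×563×ln(4.21) = 13800 J.
Q = ΔU + W = 13800 J.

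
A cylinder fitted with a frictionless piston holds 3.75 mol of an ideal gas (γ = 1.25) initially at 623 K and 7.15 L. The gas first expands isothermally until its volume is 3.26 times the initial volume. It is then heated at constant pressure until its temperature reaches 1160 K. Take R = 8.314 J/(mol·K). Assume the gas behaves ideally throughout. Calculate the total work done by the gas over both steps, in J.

39700 J

P₁ = nRT₁/V₁ = 3.75×8.314×623/7.15 = 2720 kPa.
Step 1 — Isothermal: T stays 623 K; PV = const ⇒ V₂ = 23.3 L, P₂ = 833 kPa.
ΔU = 0 (ideal gas, T constant).
W = nRT ln(V₂/V₁) = 3.75×8.314×623×ln(3.26) = 23000 J.
Q = ΔU + W = 23000 J.
State after step 1: P = 833 kPa, V = 23.3 L, T = 623 K.
Step 2 — Isobaric: P stays 833 kPa; V/T = const ⇒ T₂ = 1160 K, V₂ = 43.4 L.
W = PΔV = 833×(43.4−23.3) kPa·L = 16700 J.
ΔU = nCvΔT = 3.75×33.3×(1160−623) = 67000 J.
Q = ΔU + W = nCpΔT = 83700 J.
Net over both steps: W = 39700 J, Q = 107000 J, ΔU = 67000 J.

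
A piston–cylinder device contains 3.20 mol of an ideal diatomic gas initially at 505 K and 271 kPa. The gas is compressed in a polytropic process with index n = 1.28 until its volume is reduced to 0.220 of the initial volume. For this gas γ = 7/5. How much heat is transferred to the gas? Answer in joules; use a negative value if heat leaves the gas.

V₁ = nRT₁/P₁ = 3.20×8.314×505/271 = 49.6 L.
Polytropic n=1.28: T₂ = T₁(V₁/V₂)^(n−1) = 505×(4.55)^0.28 = 772 K; P₂ = P₁(V₁/V₂)^n = 1880 kPa.
W = (P₁V₁−P₂V₂)/(n−1) = (271×49.6−1880×10.9)/0.28 = -25300 J.
ΔU = nCvΔT = 3.20×20.8×(772−505) = 17700 J.
Q = ΔU + W = -7600 J.

-7600 J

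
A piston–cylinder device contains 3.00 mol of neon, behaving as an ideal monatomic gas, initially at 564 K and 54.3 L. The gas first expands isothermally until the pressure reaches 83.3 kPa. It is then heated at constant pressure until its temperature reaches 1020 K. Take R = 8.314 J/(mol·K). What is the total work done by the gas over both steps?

P₁ = nRT₁/V₁ = 3.00×8.314×564/54.3 = 259 kPa.
Step 1 — Isothermal: T stays 564 K; PV = const ⇒ V₂ = 169 L, P₂ = 83.3 kPa.
ΔU = 0 (ideal gas, T constant).
W = nRT ln(V₂/V₁) = 3.00×8.314×564×ln(3.11) = 16000 J.
Q = ΔU + W = 16000 J.
State after step 1: P = 83.3 kPa, V = 169 L, T = 564 K.
Step 2 — Isobaric: P stays 83.3 kPa; V/T = const ⇒ T₂ = 1020 K, V₂ = 305 L.
W = PΔV = 83.3×(305−169) kPa·L = 11400 J.
ΔU = nCvΔT = 3.00×12.5×(1020−564) = 17100 J.
Q = ΔU + W = nCpΔT = 28400 J.
Net over both steps: W = 27300 J, Q = 44400 J, ΔU = 17100 J.

27300 J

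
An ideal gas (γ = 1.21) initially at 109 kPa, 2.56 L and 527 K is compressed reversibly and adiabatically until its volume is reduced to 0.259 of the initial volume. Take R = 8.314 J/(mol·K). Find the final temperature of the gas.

Adiabatic: TV^(γ−1) = const ⇒ T₂ = 527×(3.86)^0.210 = 700 K; PV^γ = const ⇒ P₂ = 559 kPa.

700 K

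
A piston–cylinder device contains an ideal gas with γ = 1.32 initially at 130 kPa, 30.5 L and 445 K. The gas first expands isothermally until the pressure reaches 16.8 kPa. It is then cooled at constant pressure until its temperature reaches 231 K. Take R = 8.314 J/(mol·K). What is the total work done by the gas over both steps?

6210 J

n = P₁V₁/(RT₁) = 130×30.5/(8.314×445) = 1.07 mol.
Step 1 — Isothermal: T stays 445 K; PV = const ⇒ V₂ = 236 L, P₂ = 16.8 kPa.
ΔU = 0 (ideal gas, T constant).
W = nRT ln(V₂/V₁) = 1.07×8.314×445×ln(7.74) = 8110 J.
Q = ΔU + W = 8110 J.
State after step 1: P = 16.8 kPa, V = 236 L, T = 445 K.
Step 2 — Isobaric: P stays 16.8 kPa; V/T = const ⇒ T₂ = 231 K, V₂ = 123 L.
W = PΔV = 16.8×(123−236) kPa·L = -1910 J.
ΔU = nCvΔT = 1.07×26.0×(231−445) = -5960 J.
Q = ΔU + W = nCpΔT = -7870 J.
Net over both steps: W = 6210 J, Q = 248 J, ΔU = -5960 J.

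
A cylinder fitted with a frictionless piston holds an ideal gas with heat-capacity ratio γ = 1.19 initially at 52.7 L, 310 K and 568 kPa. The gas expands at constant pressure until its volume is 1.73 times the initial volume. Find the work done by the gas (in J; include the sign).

21900 J

n = P₁V₁/(RT₁) = 568×52.7/(8.314×310) = 11.6 mol.
Isobaric: P stays 568 kPa; V/T = const ⇒ T₂ = 536 K, V₂ = 91.2 L.
W = PΔV = 568×(91.2−52.7) kPa·L = 21900 J.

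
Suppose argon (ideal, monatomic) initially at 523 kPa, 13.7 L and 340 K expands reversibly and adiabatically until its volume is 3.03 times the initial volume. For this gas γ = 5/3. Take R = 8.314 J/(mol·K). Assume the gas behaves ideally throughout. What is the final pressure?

Adiabatic: TV^(γ−1) = const ⇒ T₂ = 340×(0.330)^0.667 = 162 K; PV^γ = const ⇒ P₂ = 82.4 kPa.

82.4 kPa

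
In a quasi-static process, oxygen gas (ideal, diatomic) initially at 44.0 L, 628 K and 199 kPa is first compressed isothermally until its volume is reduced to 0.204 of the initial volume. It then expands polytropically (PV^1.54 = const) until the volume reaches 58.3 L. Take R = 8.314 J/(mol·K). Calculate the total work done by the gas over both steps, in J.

-3610 J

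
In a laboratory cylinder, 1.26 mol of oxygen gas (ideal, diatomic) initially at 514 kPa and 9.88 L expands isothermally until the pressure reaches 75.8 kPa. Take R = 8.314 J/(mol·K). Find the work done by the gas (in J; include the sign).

9720 J

T₁ = P₁V₁/(nR) = 514×9.88/(1.26×8.314) = 485 K.
Isothermal: T stays 485 K; PV = const ⇒ V₂ = 67.0 L, P₂ = 75.8 kPa.
W = nRT ln(V₂/V₁) = 1.26×8.314×485×ln(6.78) = 9720 J.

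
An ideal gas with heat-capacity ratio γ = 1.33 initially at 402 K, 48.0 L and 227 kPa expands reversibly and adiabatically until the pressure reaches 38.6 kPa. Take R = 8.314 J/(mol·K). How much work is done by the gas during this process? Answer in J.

11700 J

n = P₁V₁/(RT₁) = 227×48.0/(8.314×402) = 3.26 mol.
Adiabatic: T₂/T₁ = (P₂/P₁)^((γ−1)/γ) ⇒ T₂ = 402×(0.170)^0.248 = 259 K; V₂ = 182 L.
ΔU = nCvΔT = 3.26×25.2×(259−402) = -11700 J.
Q = 0 for an adiabatic process, so W = −ΔU = 11700 J.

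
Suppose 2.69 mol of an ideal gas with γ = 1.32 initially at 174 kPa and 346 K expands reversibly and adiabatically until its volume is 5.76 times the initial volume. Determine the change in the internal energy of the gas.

V₁ = nRT₁/P₁ = 2.69×8.314×346/174 = 44.5 L.
Adiabatic: TV^(γ−1) = const ⇒ T₂ = 346×(0.174)^0.320 = 198 K; PV^γ = const ⇒ P₂ = 17.3 kPa.
For an ideal gas ΔU = nCvΔT with Cv = R/(γ−1) = 26.0 J/(mol·K).
ΔU = 2.69×26.0×(198−346) = -10400 J.

-10400 J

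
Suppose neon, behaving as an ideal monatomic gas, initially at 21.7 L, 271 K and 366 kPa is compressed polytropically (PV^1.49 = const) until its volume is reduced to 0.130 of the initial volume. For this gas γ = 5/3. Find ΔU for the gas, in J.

20500 J

n = P₁V₁/(RT₁) = 366×21.7/(8.314×271) = 3.53 mol.
Polytropic n=1.49: T₂ = T₁(V₁/V₂)^(n−1) = 271×(7.69)^0.49 = 736 K; P₂ = P₁(V₁/V₂)^n = 7650 kPa.
For an ideal gas ΔU = nCvΔT with Cv = (3/2)R = 12.5 J/(mol·K).
ΔU = 3.53×12.5×(736−271) = 20500 J.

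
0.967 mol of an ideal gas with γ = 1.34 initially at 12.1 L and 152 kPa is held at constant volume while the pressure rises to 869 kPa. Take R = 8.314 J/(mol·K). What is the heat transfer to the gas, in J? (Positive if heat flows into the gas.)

25500 J

T₁ = P₁V₁/(nR) = 152×12.1/(0.967×8.314) = 229 K.
Isochoric: V stays 12.1 L; P/T = const ⇒ T₂ = 1310 K, P₂ = 869 kPa.
W = 0 (no volume change).
ΔU = nCvΔT = 0.967×24.5×(1310−229) = 25500 J.
Q = ΔU = 25500 J.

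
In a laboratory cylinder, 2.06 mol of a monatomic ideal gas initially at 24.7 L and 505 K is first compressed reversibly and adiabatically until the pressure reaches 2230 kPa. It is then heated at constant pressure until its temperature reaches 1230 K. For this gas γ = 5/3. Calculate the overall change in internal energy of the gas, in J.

18600 J

P₁ = nRT₁/V₁ = 2.06×8.314×505/24.7 = 350 kPa.
Step 1 — Adiabatic: T₂/T₁ = (P₂/P₁)^((γ−1)/γ) ⇒ T₂ = 505×(6.37)^0.400 = 1060 K; V₂ = 8.13 L.
ΔU = nCvΔT = 2.06×12.5×(1060−505) = 14200 J.
Q = 0 for an adiabatic process, so W = −ΔU = -14200 J.
State after step 1: P = 2230 kPa, V = 8.13 L, T = 1060 K.
Step 2 — Isobaric: P stays 2230 kPa; V/T = const ⇒ T₂ = 1230 K, V₂ = 9.45 L.
W = PΔV = 2230×(9.45−8.13) kPa·L = 2930 J.
ΔU = nCvΔT = 2.06×12.5×(1230−1060) = 4390 J.
Q = ΔU + W = nCpΔT = 7320 J.
Net over both steps: W = -11300 J, Q = 7320 J, ΔU = 18600 J.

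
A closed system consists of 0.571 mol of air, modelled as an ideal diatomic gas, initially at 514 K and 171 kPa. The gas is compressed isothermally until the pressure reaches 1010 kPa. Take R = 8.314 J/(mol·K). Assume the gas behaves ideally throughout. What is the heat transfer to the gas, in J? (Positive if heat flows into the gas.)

-4330 J

V₁ = nRT₁/P₁ = 0.571×8.314×514/171 = 14.3 L.
Isothermal: T stays 514 K; PV = const ⇒ V₂ = 2.42 L, P₂ = 1010 kPa.
ΔU = 0 (ideal gas, T constant).
W = nRT ln(V₂/V₁) = 0.571×8.314×514×ln(0.169) = -4330 J.
Q = ΔU + W = -4330 J.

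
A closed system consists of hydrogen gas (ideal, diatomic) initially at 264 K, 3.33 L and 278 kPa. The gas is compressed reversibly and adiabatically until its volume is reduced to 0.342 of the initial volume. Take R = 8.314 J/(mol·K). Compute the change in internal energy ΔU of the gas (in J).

n = P₁V₁/(RT₁) = 278×3.33/(8.314×264) = 0.422 mol.
Adiabatic: TV^(γ−1) = const ⇒ T₂ = 264×(2.92)^0.400 = 406 K; PV^γ = const ⇒ P₂ = 1250 kPa.
For an ideal gas ΔU = nCvΔT with Cv = (5/2)R = 20.8 J/(mol·K).
ΔU = 0.422×20.8×(406−264) = 1240 J.

1240 J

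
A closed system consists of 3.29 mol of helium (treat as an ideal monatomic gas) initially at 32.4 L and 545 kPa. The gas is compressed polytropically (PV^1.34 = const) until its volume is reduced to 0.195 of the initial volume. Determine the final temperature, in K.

1130 K

T₁ = P₁V₁/(nR) = 545×32.4/(3.29×8.314) = 646 K.
Polytropic n=1.34: T₂ = T₁(V₁/V₂)^(n−1) = 646×(5.13)^0.34 = 1130 K; P₂ = P₁(V₁/V₂)^n = 4870 kPa.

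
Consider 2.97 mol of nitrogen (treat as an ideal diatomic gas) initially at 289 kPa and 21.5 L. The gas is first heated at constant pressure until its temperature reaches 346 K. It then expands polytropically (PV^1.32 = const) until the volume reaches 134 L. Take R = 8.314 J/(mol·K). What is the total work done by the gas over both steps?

T₁ = P₁V₁/(nR) = 289×21.5/(2.97×8.314) = 252 K.
Step 1 — Isobaric: P stays 289 kPa; V/T = const ⇒ T₂ = 346 K, V₂ = 29.6 L.
W = PΔV = 289×(29.6−21.5) kPa·L = 2330 J.
ΔU = nCvΔT = 2.97×20.8×(346−252) = 5830 J.
Q = ΔU + W = nCpΔT = 8160 J.
State after step 1: P = 289 kPa, V = 29.6 L, T = 346 K.
Step 2 — Polytropic n=1.32: T₂ = T₁(V₁/V₂)^(n−1) = 346×(0.221)^0.32 = 213 K; P₂ = P₁(V₁/V₂)^n = 39.3 kPa.
W = (P₁V₁−P₂V₂)/(n−1) = (289×29.6−39.3×134)/0.32 = 10200 J.
ΔU = nCvΔT = 2.97×20.8×(213−346) = -8190 J.
Q = ΔU + W = 2050 J.
Net over both steps: W = 12600 J, Q = 10200 J, ΔU = -2360 J.

12600 J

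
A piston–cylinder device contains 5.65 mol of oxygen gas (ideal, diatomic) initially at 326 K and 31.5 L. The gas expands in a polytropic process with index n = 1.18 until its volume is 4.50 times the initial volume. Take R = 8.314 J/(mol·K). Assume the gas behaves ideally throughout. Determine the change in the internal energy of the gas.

-9080 J

P₁ = nRT₁/V₁ = 5.65×8.314×326/31.5 = 486 kPa.
Polytropic n=1.18: T₂ = T₁(V₁/V₂)^(n−1) = 326×(0.222)^0.18 = 249 K; P₂ = P₁(V₁/V₂)^n = 82.4 kPa.
For an ideal gas ΔU = nCvΔT with Cv = (5/2)R = 20.8 J/(mol·K).
ΔU = 5.65×20.8×(249−326) = -9080 J.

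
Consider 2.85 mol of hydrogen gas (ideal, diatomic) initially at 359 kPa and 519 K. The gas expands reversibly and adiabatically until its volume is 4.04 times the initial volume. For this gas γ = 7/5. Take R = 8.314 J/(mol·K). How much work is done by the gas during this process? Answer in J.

V₁ = nRT₁/P₁ = 2.85×8.314×519/359 = 34.3 L.
Adiabatic: TV^(γ−1) = const ⇒ T₂ = 519×(0.248)^0.400 = 297 K; PV^γ = const ⇒ P₂ = 50.8 kPa.
ΔU = nCvΔT = 2.85×20.8×(297−519) = -13200 J.
Q = 0 for an adiabatic process, so W = −ΔU = 13200 J.

13200 J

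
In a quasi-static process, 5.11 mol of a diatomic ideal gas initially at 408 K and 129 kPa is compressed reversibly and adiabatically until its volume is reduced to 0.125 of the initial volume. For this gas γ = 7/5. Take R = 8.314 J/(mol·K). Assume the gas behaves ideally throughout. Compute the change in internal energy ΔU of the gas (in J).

56200 J

V₁ = nRT₁/P₁ = 5.11×8.314×408/129 = 134 L.
Adiabatic: TV^(γ−1) = const ⇒ T₂ = 408×(8.00)^0.400 = 937 K; PV^γ = const ⇒ P₂ = 2370 kPa.
For an ideal gas ΔU = nCvΔT with Cv = (5/2)R = 20.8 J/(mol·K).
ΔU = 5.11×20.8×(937−408) = 56200 J.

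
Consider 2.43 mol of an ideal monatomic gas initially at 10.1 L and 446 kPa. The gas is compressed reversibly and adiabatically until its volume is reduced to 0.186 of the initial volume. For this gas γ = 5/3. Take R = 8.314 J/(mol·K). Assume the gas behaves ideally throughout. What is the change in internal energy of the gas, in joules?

14000 J

T₁ = P₁V₁/(nR) = 446×10.1/(2.43×8.314) = 223 K.
Adiabatic: TV^(γ−1) = const ⇒ T₂ = 223×(5.38)^0.667 = 684 K; PV^γ = const ⇒ P₂ = 7360 kPa.
For an ideal gas ΔU = nCvΔT with Cv = (3/2)R = 12.5 J/(mol·K).
ΔU = 2.43×12.5×(684−223) = 14000 J.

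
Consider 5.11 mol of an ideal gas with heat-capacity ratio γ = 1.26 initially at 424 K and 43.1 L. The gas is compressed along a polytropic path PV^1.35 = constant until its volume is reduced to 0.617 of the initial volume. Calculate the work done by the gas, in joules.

-9480 J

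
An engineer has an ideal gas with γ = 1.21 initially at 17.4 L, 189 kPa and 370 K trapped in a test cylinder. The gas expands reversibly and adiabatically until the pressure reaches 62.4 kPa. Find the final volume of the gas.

Adiabatic: T₂/T₁ = (P₂/P₁)^((γ−1)/γ) ⇒ T₂ = 370×(0.330)^0.174 = 305 K; V₂ = 43.5 L.

43.5 L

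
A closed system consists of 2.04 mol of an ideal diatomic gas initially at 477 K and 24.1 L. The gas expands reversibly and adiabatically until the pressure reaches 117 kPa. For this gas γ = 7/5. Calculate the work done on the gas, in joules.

-5260 J

P₁ = nRT₁/V₁ = 2.04×8.314×477/24.1 = 336 kPa.
Adiabatic: T₂/T₁ = (P₂/P₁)^((γ−1)/γ) ⇒ T₂ = 477×(0.349)^0.286 = 353 K; V₂ = 51.2 L.
ΔU = nCvΔT = 2.04×20.8×(353−477) = -5260 J.
Q = 0 for an adiabatic process, so W = −ΔU = 5260 J.
Work done on the gas = −W_by = -5260 J.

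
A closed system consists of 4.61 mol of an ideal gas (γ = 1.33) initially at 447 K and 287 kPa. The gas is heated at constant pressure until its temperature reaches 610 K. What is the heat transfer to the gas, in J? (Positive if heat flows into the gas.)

25200 J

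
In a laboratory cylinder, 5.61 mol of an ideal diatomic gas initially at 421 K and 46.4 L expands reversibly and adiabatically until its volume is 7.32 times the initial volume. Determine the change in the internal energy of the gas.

P₁ = nRT₁/V₁ = 5.61×8.314×421/46.4 = 423 kPa.
Adiabatic: TV^(γ−1) = const ⇒ T₂ = 421×(0.137)^0.400 = 190 K; PV^γ = const ⇒ P₂ = 26.1 kPa.
For an ideal gas ΔU = nCvΔT with Cv = (5/2)R = 20.8 J/(mol·K).
ΔU = 5.61×20.8×(190−421) = -26900 J.

-26900 J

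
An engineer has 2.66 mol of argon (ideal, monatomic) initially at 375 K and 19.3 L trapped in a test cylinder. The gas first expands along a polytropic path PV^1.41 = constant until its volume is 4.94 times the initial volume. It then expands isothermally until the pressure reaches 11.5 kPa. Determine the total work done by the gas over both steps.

15600 J

P₁ = nRT₁/V₁ = 2.66×8.314×375/19.3 = 430 kPa.
Step 1 — Polytropic n=1.41: T₂ = T₁(V₁/V₂)^(n−1) = 375×(0.202)^0.41 = 195 K; P₂ = P₁(V₁/V₂)^n = 45.2 kPa.
W = (P₁V₁−P₂V₂)/(n−1) = (430×19.3−45.2×95.3)/0.41 = 9720 J.
ΔU = nCvΔT = 2.66×12.5×(195−375) = -5980 J.
Q = ΔU + W = 3740 J.
State after step 1: P = 45.2 kPa, V = 95.3 L, T = 195 K.
Step 2 — Isothermal: T stays 195 K; PV = const ⇒ V₂ = 375 L, P₂ = 11.5 kPa.
ΔU = 0 (ideal gas, T constant).
W = nRT ln(V₂/V₁) = 2.66×8.314×195×ln(3.93) = 5900 J.
Q = ΔU + W = 5900 J.
Net over both steps: W = 15600 J, Q = 9640 J, ΔU = -5980 J.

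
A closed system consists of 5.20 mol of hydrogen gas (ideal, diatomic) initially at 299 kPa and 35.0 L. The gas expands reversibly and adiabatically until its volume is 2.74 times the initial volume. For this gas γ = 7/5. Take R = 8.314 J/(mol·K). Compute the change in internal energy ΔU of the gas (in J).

-8680 J

T₁ = P₁V₁/(nR) = 299×35.0/(5.20×8.314) = 242 K.
Adiabatic: TV^(γ−1) = const ⇒ T₂ = 242×(0.365)^0.400 = 162 K; PV^γ = const ⇒ P₂ = 72.9 kPa.
For an ideal gas ΔU = nCvΔT with Cv = (5/2)R = 20.8 J/(mol·K).
ΔU = 5.20×20.8×(162−242) = -8680 J.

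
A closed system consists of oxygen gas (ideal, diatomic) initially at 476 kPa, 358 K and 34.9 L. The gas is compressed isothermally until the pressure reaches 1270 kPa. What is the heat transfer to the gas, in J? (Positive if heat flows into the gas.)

-16300 J

n = P₁V₁/(RT₁) = 476×34.9/(8.314×358) = 5.58 mol.
Isothermal: T stays 358 K; PV = const ⇒ V₂ = 13.1 L, P₂ = 1270 kPa.
ΔU = 0 (ideal gas, T constant).
W = nRT ln(V₂/V₁) = 5.58×8.314×358×ln(0.375) = -16300 J.
Q = ΔU + W = -16300 J.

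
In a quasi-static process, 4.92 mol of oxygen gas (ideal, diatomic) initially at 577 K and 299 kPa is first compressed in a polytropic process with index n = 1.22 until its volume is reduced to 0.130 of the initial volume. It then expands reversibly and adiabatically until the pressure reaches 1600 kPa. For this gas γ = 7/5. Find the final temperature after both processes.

V₁ = nRT₁/P₁ = 4.92×8.314×577/299 = 78.9 L.
Step 1 — Polytropic n=1.22: T₂ = T₁(V₁/V₂)^(n−1) = 577×(7.69)^0.22 = 904 K; P₂ = P₁(V₁/V₂)^n = 3600 kPa.
W = (P₁V₁−P₂V₂)/(n−1) = (299×78.9−3600×10.3)/0.22 = -60800 J.
ΔU = nCvΔT = 4.92×20.8×(904−577) = 33400 J.
Q = ΔU + W = -27300 J.
State after step 1: P = 3600 kPa, V = 10.3 L, T = 904 K.
Step 2 — Adiabatic: T₂/T₁ = (P₂/P₁)^((γ−1)/γ) ⇒ T₂ = 904×(0.444)^0.286 = 717 K; V₂ = 18.3 L.
ΔU = nCvΔT = 4.92×20.8×(717−904) = -19100 J.
Q = 0 for an adiabatic process, so W = −ΔU = 19100 J.
Net over both steps: W = -41600 J, Q = -27300 J, ΔU = 14300 J.

717 K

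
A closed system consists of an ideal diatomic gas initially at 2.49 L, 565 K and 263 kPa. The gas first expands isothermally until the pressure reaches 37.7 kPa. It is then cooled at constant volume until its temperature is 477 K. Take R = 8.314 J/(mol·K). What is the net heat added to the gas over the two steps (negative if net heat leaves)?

1020 J

n = P₁V₁/(RT₁) = 263×2.49/(8.314×565) = 0.139 mol.
Step 1 — Isothermal: T stays 565 K; PV = const ⇒ V₂ = 17.4 L, P₂ = 37.7 kPa.
ΔU = 0 (ideal gas, T constant).
W = nRT ln(V₂/V₁) = 0.139×8.314×565×ln(6.98) = 1270 J.
Q = ΔU + W = 1270 J.
State after step 1: P = 37.7 kPa, V = 17.4 L, T = 565 K.
Step 2 — Isochoric: V stays 17.4 L; P/T = const ⇒ T₂ = 477 K, P₂ = 31.8 kPa.
W = 0 (no volume change).
ΔU = nCvΔT = 0.139×20.8×(477−565) = -255 J.
Q = ΔU = -255 J.
Net over both steps: W = 1270 J, Q = 1020 J, ΔU = -255 J.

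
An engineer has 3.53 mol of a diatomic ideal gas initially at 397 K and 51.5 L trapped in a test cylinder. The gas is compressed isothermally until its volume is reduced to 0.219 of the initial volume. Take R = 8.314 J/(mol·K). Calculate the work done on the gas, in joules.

P₁ = nRT₁/V₁ = 3.53×8.314×397/51.5 = 226 kPa.
Isothermal: T stays 397 K; PV = const ⇒ V₂ = 11.3 L, P₂ = 1030 kPa.
W = nRT ln(V₂/V₁) = 3.53×8.314×397×ln(0.219) = -17700 J.
Work done on the gas = −W_by = 17700 J.

17700 J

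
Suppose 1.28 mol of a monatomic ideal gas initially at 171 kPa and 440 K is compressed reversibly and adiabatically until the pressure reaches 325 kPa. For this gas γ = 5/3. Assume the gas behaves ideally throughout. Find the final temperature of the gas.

V₁ = nRT₁/P₁ = 1.28×8.314×440/171 = 27.4 L.
Adiabatic: T₂/T₁ = (P₂/P₁)^((γ−1)/γ) ⇒ T₂ = 440×(1.90)^0.400 = 569 K; V₂ = 18.6 L.

569 K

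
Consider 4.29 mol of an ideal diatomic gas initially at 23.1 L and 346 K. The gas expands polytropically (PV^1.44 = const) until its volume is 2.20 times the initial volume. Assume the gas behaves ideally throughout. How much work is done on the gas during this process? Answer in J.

P₁ = nRT₁/V₁ = 4.29×8.314×346/23.1 = 534 kPa.
Polytropic n=1.44: T₂ = T₁(V₁/V₂)^(n−1) = 346×(0.455)^0.44 = 245 K; P₂ = P₁(V₁/V₂)^n = 172 kPa.
W = (P₁V₁−P₂V₂)/(n−1) = (534×23.1−172×50.8)/0.44 = 8220 J.
Work done on the gas = −W_by = -8220 J.

-8220 J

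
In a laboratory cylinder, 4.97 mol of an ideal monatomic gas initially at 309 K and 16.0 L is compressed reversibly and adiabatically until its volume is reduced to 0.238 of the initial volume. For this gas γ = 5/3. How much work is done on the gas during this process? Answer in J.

P₁ = nRT₁/V₁ = 4.97×8.314×309/16.0 = 798 kPa.
Adiabatic: TV^(γ−1) = const ⇒ T₂ = 309×(4.20)^0.667 = 805 K; PV^γ = const ⇒ P₂ = 8730 kPa.
ΔU = nCvΔT = 4.97×12.5×(805−309) = 30700 J.
Q = 0 for an adiabatic process, so W = −ΔU = -30700 J.
Work done on the gas = −W_by = 30700 J.

30700 J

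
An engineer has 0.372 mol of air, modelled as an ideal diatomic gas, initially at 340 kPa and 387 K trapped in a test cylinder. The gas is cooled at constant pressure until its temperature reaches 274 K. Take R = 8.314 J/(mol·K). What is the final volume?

2.49 L

V₁ = nRT₁/P₁ = 0.372×8.314×387/340 = 3.52 L.
Isobaric: P stays 340 kPa; V/T = const ⇒ T₂ = 274 K, V₂ = 2.49 L.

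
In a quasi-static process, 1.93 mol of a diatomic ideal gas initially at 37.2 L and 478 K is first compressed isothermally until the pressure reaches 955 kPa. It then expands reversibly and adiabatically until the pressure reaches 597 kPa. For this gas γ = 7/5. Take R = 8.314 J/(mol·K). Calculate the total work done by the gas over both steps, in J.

-9350 J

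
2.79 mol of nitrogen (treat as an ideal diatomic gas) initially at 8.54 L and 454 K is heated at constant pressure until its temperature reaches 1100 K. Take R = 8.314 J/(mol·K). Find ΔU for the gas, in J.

P₁ = nRT₁/V₁ = 2.79×8.314×454/8.54 = 1230 kPa.
Isobaric: P stays 1230 kPa; V/T = const ⇒ T₂ = 1100 K, V₂ = 20.7 L.
For an ideal gas ΔU = nCvΔT with Cv = (5/2)R = 20.8 J/(mol·K).
ΔU = 2.79×20.8×(1100−454) = 37500 J.

37500 J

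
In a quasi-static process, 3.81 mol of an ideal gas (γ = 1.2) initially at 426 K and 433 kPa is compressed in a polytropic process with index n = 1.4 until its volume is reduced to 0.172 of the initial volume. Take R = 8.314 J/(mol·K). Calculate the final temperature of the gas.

V₁ = nRT₁/P₁ = 3.81×8.314×426/433 = 31.2 L.
Polytropic n=1.4: T₂ = T₁(V₁/V₂)^(n−1) = 426×(5.81)^0.40 = 861 K; P₂ = P₁(V₁/V₂)^n = 5090 kPa.

861 K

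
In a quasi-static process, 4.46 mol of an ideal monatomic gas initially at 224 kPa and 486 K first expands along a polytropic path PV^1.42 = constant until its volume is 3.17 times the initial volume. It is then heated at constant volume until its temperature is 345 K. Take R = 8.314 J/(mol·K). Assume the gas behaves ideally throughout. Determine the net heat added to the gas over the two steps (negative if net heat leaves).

V₁ = nRT₁/P₁ = 4.46×8.314×486/224 = 80.5 L.
Step 1 — Polytropic n=1.42: T₂ = T₁(V₁/V₂)^(n−1) = 486×(0.315)^0.42 = 299 K; P₂ = P₁(V₁/V₂)^n = 43.5 kPa.
W = (P₁V₁−P₂V₂)/(n−1) = (224×80.5−43.5×255)/0.42 = 16500 J.
ΔU = nCvΔT = 4.46×12.5×(299−486) = -10400 J.
Q = ΔU + W = 6100 J.
State after step 1: P = 43.5 kPa, V = 255 L, T = 299 K.
Step 2 — Isochoric: V stays 255 L; P/T = const ⇒ T₂ = 345 K, P₂ = 50.2 kPa.
W = 0 (no volume change).
ΔU = nCvΔT = 4.46×12.5×(345−299) = 2540 J.
Q = ΔU = 2540 J.
Net over both steps: W = 16500 J, Q = 8640 J, ΔU = -7840 J.

8640 J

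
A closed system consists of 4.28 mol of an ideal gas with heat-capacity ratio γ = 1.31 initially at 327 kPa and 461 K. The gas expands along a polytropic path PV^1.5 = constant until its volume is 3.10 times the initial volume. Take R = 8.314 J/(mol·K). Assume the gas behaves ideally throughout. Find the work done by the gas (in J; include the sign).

V₁ = nRT₁/P₁ = 4.28×8.314×461/327 = 50.2 L.
Polytropic n=1.5: T₂ = T₁(V₁/V₂)^(n−1) = 461×(0.323)^0.50 = 262 K; P₂ = P₁(V₁/V₂)^n = 59.9 kPa.
W = (P₁V₁−P₂V₂)/(n−1) = (327×50.2−59.9×156)/0.50 = 14200 J.

14200 J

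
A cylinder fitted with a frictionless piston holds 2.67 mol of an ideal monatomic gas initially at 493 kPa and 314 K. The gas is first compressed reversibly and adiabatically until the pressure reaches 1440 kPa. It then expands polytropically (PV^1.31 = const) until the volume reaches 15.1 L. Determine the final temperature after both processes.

V₁ = nRT₁/P₁ = 2.67×8.314×314/493 = 14.1 L.
Step 1 — Adiabatic: T₂/T₁ = (P₂/P₁)^((γ−1)/γ) ⇒ T₂ = 314×(2.92)^0.400 = 482 K; V₂ = 7.43 L.
ΔU = nCvΔT = 2.67×12.5×(482−314) = 5600 J.
Q = 0 for an adiabatic process, so W = −ΔU = -5600 J.
State after step 1: P = 1440 kPa, V = 7.43 L, T = 482 K.
Step 2 — Polytropic n=1.31: T₂ = T₁(V₁/V₂)^(n−1) = 482×(0.492)^0.31 = 387 K; P₂ = P₁(V₁/V₂)^n = 569 kPa.
W = (P₁V₁−P₂V₂)/(n−1) = (1440×7.43−569×15.1)/0.31 = 6810 J.
ΔU = nCvΔT = 2.67×12.5×(387−482) = -3170 J.
Q = ΔU + W = 3640 J.
Net over both steps: W = 1210 J, Q = 3640 J, ΔU = 2430 J.

387 K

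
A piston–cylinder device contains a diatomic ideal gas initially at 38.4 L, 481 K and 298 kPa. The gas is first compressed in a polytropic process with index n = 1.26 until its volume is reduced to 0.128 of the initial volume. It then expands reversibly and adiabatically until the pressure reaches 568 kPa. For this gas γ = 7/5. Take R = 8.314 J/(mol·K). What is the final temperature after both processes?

471 K

n = P₁V₁/(RT₁) = 298×38.4/(8.314×481) = 2.86 mol.
Step 1 — Polytropic n=1.26: T₂ = T₁(V₁/V₂)^(n−1) = 481×(7.81)^0.26 = 821 K; P₂ = P₁(V₁/V₂)^n = 3970 kPa.
W = (P₁V₁−P₂V₂)/(n−1) = (298×38.4−3970×4.92)/0.26 = -31100 J.
ΔU = nCvΔT = 2.86×20.8×(821−481) = 20200 J.
Q = ΔU + W = -10900 J.
State after step 1: P = 3970 kPa, V = 4.92 L, T = 821 K.
Step 2 — Adiabatic: T₂/T₁ = (P₂/P₁)^((γ−1)/γ) ⇒ T₂ = 821×(0.143)^0.286 = 471 K; V₂ = 19.7 L.
ΔU = nCvΔT = 2.86×20.8×(471−821) = -20800 J.
Q = 0 for an adiabatic process, so W = −ΔU = 20800 J.
Net over both steps: W = -10300 J, Q = -10900 J, ΔU = -602 J.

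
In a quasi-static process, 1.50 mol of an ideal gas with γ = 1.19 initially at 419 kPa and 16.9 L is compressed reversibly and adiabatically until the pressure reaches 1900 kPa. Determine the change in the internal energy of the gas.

T₁ = P₁V₁/(nR) = 419×16.9/(1.50×8.314) = 568 K.
Adiabatic: T₂/T₁ = (P₂/P₁)^((γ−1)/γ) ⇒ T₂ = 568×(4.53)^0.160 = 723 K; V₂ = 4.74 L.
For an ideal gas ΔU = nCvΔT with Cv = R/(γ−1) = 43.8 J/(mol·K).
ΔU = 1.50×43.8×(723−568) = 10200 J.

10200 J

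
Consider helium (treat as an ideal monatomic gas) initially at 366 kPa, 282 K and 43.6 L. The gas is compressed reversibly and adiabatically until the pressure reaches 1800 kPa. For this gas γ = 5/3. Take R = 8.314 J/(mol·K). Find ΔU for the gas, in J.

21300 J

n = P₁V₁/(RT₁) = 366×43.6/(8.314×282) = 6.81 mol.
Adiabatic: T₂/T₁ = (P₂/P₁)^((γ−1)/γ) ⇒ T₂ = 282×(4.92)^0.400 = 533 K; V₂ = 16.8 L.
For an ideal gas ΔU = nCvΔT with Cv = (3/2)R = 12.5 J/(mol·K).
ΔU = 6.81×12.5×(533−282) = 21300 J.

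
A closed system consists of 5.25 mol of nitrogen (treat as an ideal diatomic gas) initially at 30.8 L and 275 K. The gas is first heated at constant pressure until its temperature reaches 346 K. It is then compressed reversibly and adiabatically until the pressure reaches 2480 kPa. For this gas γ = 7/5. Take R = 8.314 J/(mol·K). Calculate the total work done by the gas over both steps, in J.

P₁ = nRT₁/V₁ = 5.25×8.314×275/30.8 = 390 kPa.
Step 1 — Isobaric: P stays 390 kPa; V/T = const ⇒ T₂ = 346 K, V₂ = 38.8 L.
W = PΔV = 390×(38.8−30.8) kPa·L = 3100 J.
ΔU = nCvΔT = 5.25×20.8×(346−275) = 7750 J.
Q = ΔU + W = nCpΔT = 10800 J.
State after step 1: P = 390 kPa, V = 38.8 L, T = 346 K.
Step 2 — Adiabatic: T₂/T₁ = (P₂/P₁)^((γ−1)/γ) ⇒ T₂ = 346×(6.36)^0.286 = 587 K; V₂ = 10.3 L.
ΔU = nCvΔT = 5.25×20.8×(587−346) = 26300 J.
Q = 0 for an adiabatic process, so W = −ΔU = -26300 J.
Net over both steps: W = -23200 J, Q = 10800 J, ΔU = 34100 J.

-23200 J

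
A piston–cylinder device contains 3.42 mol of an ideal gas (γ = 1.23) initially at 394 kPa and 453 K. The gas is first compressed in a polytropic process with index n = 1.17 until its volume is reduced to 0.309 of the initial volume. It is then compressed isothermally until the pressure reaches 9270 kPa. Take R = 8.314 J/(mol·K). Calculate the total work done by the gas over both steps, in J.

V₁ = nRT₁/P₁ = 3.42×8.314×453/394 = 32.7 L.
Step 1 — Polytropic n=1.17: T₂ = T₁(V₁/V₂)^(n−1) = 453×(3.24)^0.17 = 553 K; P₂ = P₁(V₁/V₂)^n = 1560 kPa.
W = (P₁V₁−P₂V₂)/(n−1) = (394×32.7−1560×10.1)/0.17 = -16700 J.
ΔU = nCvΔT = 3.42×36.1×(553−453) = 12400 J.
Q = ΔU + W = -4370 J.
State after step 1: P = 1560 kPa, V = 10.1 L, T = 553 K.
Step 2 — Isothermal: T stays 553 K; PV = const ⇒ V₂ = 1.70 L, P₂ = 9270 kPa.
ΔU = 0 (ideal gas, T constant).
W = nRT ln(V₂/V₁) = 3.42×8.314×553×ln(0.168) = -28100 J.
Q = ΔU + W = -28100 J.
Net over both steps: W = -44800 J, Q = -32400 J, ΔU = 12400 J.

-44800 J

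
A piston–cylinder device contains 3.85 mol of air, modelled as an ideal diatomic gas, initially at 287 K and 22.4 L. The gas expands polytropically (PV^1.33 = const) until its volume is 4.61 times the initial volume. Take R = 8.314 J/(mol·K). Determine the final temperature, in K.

173 K

P₁ = nRT₁/V₁ = 3.85×8.314×287/22.4 = 410 kPa.
Polytropic n=1.33: T₂ = T₁(V₁/V₂)^(n−1) = 287×(0.217)^0.33 = 173 K; P₂ = P₁(V₁/V₂)^n = 53.7 kPa.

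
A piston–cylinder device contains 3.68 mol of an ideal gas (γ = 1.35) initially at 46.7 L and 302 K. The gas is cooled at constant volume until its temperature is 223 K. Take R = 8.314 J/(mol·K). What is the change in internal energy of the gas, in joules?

-6910 J

P₁ = nRT₁/V₁ = 3.68×8.314×302/46.7 = 198 kPa.
Isochoric: V stays 46.7 L; P/T = const ⇒ T₂ = 223 K, P₂ = 146 kPa.
For an ideal gas ΔU = nCvΔT with Cv = R/(γ−1) = 23.8 J/(mol·K).
ΔU = 3.68×23.8×(223−302) = -6910 J.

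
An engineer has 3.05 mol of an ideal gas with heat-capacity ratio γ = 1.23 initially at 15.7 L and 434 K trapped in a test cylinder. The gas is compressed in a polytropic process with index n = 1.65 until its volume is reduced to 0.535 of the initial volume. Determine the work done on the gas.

8490 J

P₁ = nRT₁/V₁ = 3.05×8.314×434/15.7 = 701 kPa.
Polytropic n=1.65: T₂ = T₁(V₁/V₂)^(n−1) = 434×(1.87)^0.65 = 652 K; P₂ = P₁(V₁/V₂)^n = 1970 kPa.
W = (P₁V₁−P₂V₂)/(n−1) = (701×15.7−1970×8.40)/0.65 = -8490 J.
Work done on the gas = −W_by = 8490 J.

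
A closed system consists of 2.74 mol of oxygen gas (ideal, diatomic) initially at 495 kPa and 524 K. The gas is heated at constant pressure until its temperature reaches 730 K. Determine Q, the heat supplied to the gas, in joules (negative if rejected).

16400 J

V₁ = nRT₁/P₁ = 2.74×8.314×524/495 = 24.1 L.
Isobaric: P stays 495 kPa; V/T = const ⇒ T₂ = 730 K, V₂ = 33.6 L.
W = PΔV = 495×(33.6−24.1) kPa·L = 4690 J.
ΔU = nCvΔT = 2.74×20.8×(730−524) = 11700 J.
Q = ΔU + W = nCpΔT = 16400 J.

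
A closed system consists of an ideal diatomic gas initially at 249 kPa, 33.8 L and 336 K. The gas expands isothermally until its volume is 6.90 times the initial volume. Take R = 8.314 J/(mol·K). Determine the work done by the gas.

16300 J

n = P₁V₁/(RT₁) = 249×33.8/(8.314×336) = 3.01 mol.
Isothermal: T stays 336 K; PV = const ⇒ V₂ = 233 L, P₂ = 36.1 kPa.
W = nRT ln(V₂/V₁) = 3.01×8.314×336×ln(6.90) = 16300 J.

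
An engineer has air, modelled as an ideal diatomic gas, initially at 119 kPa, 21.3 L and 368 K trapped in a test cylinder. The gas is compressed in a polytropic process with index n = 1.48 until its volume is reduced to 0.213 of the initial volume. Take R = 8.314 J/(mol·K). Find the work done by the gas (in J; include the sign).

n = P₁V₁/(RT₁) = 119×21.3/(8.314×368) = 0.828 mol.
Polytropic n=1.48: T₂ = T₁(V₁/V₂)^(n−1) = 368×(4.69)^0.48 = 773 K; P₂ = P₁(V₁/V₂)^n = 1170 kPa.
W = (P₁V₁−P₂V₂)/(n−1) = (119×21.3−1170×4.54)/0.48 = -5810 J.

-5810 J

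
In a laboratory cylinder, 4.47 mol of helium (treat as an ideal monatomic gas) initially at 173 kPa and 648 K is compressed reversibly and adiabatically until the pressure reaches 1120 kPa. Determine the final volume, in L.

45.4 L

V₁ = nRT₁/P₁ = 4.47×8.314×648/173 = 139 L.
Adiabatic: T₂/T₁ = (P₂/P₁)^((γ−1)/γ) ⇒ T₂ = 648×(6.47)^0.400 = 1370 K; V₂ = 45.4 L.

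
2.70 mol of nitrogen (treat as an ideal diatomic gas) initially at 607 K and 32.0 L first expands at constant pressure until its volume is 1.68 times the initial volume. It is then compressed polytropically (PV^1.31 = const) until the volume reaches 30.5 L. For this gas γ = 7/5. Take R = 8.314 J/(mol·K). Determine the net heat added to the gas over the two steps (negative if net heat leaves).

P₁ = nRT₁/V₁ = 2.70×8.314×607/32.0 = 426 kPa.
Step 1 — Isobaric: P stays 426 kPa; V/T = const ⇒ T₂ = 1020 K, V₂ = 53.8 L.
W = PΔV = 426×(53.8−32.0) kPa·L = 9270 J.
ΔU = nCvΔT = 2.70×20.8×(1020−607) = 23200 J.
Q = ΔU + W = nCpΔT = 32400 J.
State after step 1: P = 426 kPa, V = 53.8 L, T = 1020 K.
Step 2 — Polytropic n=1.31: T₂ = T₁(V₁/V₂)^(n−1) = 1020×(1.76)^0.31 = 1220 K; P₂ = P₁(V₁/V₂)^n = 895 kPa.
W = (P₁V₁−P₂V₂)/(n−1) = (426×53.8−895×30.5)/0.31 = -14200 J.
ΔU = nCvΔT = 2.70×20.8×(1220−1020) = 11000 J.
Q = ΔU + W = -3190 J.
Net over both steps: W = -4920 J, Q = 29200 J, ΔU = 34200 J.

29200 J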